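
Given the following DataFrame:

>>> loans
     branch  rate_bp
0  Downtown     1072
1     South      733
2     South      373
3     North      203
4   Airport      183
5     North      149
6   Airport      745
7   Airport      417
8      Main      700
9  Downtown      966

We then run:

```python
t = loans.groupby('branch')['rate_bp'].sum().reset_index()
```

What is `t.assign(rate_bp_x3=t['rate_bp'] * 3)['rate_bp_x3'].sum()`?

group by branch, sum of rate_bp:
branch
Airport     1345
Downtown    2038
Main         700
North        352
South       1106
Name: rate_bp, dtype: int64
reset_index():
     branch  rate_bp
0   Airport     1345
1  Downtown     2038
2      Main      700
3     North      352
4     South     1106
add column rate_bp_x3 = t['rate_bp'] * 3:
     branch  rate_bp  rate_bp_x3
0   Airport     1345        4035
1  Downtown     2038        6114
2      Main      700        2100
3     North      352        1056
4     South     1106        3318
sum of column 'rate_bp_x3' → 16623

16623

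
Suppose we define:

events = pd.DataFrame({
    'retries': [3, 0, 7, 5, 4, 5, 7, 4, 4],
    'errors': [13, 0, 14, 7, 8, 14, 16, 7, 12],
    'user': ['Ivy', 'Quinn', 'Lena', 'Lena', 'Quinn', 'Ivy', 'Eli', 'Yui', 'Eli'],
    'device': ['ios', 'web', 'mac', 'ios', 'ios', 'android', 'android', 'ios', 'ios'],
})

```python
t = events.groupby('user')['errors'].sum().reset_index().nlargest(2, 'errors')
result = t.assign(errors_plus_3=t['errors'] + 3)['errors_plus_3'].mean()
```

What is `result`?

group by user, sum of errors:
user
Eli      28
Ivy      27
Lena     21
Quinn     8
Yui       7
Name: errors, dtype: int64
reset_index():
    user  errors
0    Eli      28
1    Ivy      27
2   Lena      21
3  Quinn       8
4    Yui       7
take 2 rows with largest errors:
  user  errors
0  Eli      28
1  Ivy      27
add column errors_plus_3 = t['errors'] + 3:
  user  errors  errors_plus_3
0  Eli      28             31
1  Ivy      27             30

30.5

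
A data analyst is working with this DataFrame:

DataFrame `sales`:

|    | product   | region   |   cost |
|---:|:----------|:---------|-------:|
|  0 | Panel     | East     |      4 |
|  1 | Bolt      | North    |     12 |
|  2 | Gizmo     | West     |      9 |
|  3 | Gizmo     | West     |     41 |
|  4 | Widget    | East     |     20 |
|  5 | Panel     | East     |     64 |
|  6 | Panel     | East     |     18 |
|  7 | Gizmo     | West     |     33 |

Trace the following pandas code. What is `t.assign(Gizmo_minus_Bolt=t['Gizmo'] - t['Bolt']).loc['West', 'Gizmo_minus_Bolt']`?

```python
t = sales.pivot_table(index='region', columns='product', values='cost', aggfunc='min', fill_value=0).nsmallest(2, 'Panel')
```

9

pivot: rows=region, cols=product, min(cost):
product  Bolt  Gizmo  Panel  Widget
region                             
East        0      0      4      20
North      12      0      0       0
West        0      9      0       0
take 2 rows with smallest Panel:
product  Bolt  Gizmo  Panel  Widget
region                             
North      12      0      0       0
West        0      9      0       0
add column Gizmo_minus_Bolt = t['Gizmo'] - t['Bolt']:
product  Bolt  Gizmo  Panel  Widget  Gizmo_minus_Bolt
region                                               
North      12      0      0       0               -12
West        0      9      0       0                 9
Then the value at row 'West', column 'Gizmo_minus_Bolt': 9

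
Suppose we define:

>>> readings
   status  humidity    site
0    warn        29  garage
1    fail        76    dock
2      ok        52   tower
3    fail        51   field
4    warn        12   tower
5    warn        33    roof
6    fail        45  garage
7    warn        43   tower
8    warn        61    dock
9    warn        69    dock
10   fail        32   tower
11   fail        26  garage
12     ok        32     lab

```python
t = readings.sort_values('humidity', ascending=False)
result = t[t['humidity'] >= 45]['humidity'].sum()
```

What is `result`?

354

sort by humidity descending:
   status  humidity    site
1    fail        76    dock
9    warn        69    dock
8    warn        61    dock
2      ok        52   tower
3    fail        51   field
6    fail        45  garage
7    warn        43   tower
5    warn        33    roof
10   fail        32   tower
12     ok        32     lab
0    warn        29  garage
11   fail        26  garage
4    warn        12   tower
filter rows where humidity >= 45:
  status  humidity    site
1   fail        76    dock
9   warn        69    dock
8   warn        61    dock
2     ok        52   tower
3   fail        51   field
6   fail        45  garage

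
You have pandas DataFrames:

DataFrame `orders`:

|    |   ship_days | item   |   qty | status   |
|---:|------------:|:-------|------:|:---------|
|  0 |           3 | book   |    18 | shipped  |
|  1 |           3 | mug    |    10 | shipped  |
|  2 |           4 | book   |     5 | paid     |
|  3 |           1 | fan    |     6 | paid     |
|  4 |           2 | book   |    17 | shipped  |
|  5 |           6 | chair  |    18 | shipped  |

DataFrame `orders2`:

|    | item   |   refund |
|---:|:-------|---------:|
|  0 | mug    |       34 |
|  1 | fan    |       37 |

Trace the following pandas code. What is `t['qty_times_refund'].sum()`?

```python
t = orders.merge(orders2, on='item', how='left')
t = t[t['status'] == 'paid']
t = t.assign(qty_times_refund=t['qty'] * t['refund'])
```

222.0

merge on 'item' (how='left') → 6 rows:
   ship_days   item  qty   status  refund
0          3   book   18  shipped     NaN
1          3    mug   10  shipped    34.0
2          4   book    5     paid     NaN
3          1    fan    6     paid    37.0
4          2   book   17  shipped     NaN
5          6  chair   18  shipped     NaN
filter rows where status == 'paid':
   ship_days  item  qty status  refund
2          4  book    5   paid     NaN
3          1   fan    6   paid    37.0
add column qty_times_refund = t['qty'] * t['refund']:
   ship_days  item  qty status  refund  qty_times_refund
2          4  book    5   paid     NaN               NaN
3          1   fan    6   paid    37.0             222.0
Then the sum of column 'qty_times_refund': 222.0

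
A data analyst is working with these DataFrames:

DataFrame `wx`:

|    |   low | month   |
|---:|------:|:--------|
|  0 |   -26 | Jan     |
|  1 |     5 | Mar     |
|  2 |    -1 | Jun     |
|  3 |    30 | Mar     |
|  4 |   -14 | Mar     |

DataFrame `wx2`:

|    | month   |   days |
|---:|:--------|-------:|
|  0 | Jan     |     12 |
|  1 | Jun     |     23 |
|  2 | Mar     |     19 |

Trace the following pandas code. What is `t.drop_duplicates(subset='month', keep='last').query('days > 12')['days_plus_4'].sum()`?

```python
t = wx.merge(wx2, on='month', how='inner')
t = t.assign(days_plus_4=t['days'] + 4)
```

50

merge on 'month' (how='inner') → 5 rows:
   low month  days
0  -26   Jan    12
1    5   Mar    19
2   -1   Jun    23
3   30   Mar    19
4  -14   Mar    19
add column days_plus_4 = t['days'] + 4:
   low month  days  days_plus_4
0  -26   Jan    12           16
1    5   Mar    19           23
2   -1   Jun    23           27
3   30   Mar    19           23
4  -14   Mar    19           23
drop duplicate month (keep=last):
   low month  days  days_plus_4
0  -26   Jan    12           16
2   -1   Jun    23           27
4  -14   Mar    19           23
filter rows where days > 12:
   low month  days  days_plus_4
2   -1   Jun    23           27
4  -14   Mar    19           23
Finally, sum of column 'days_plus_4' = 50.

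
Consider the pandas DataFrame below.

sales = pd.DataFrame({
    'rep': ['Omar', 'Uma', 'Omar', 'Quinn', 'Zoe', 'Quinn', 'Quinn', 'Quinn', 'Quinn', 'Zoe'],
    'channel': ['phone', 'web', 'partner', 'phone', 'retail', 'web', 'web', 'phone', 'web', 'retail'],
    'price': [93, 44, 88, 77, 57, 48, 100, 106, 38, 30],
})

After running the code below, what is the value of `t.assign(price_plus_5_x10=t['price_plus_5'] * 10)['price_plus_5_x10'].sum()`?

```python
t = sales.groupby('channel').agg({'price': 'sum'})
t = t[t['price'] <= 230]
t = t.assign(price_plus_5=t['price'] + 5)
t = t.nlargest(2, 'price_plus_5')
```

group by channel, sum of price:
         price
channel       
partner     88
phone      276
retail      87
web        230
filter rows where price <= 230:
         price
channel       
partner     88
retail      87
web        230
add column price_plus_5 = t['price'] + 5:
         price  price_plus_5
channel                     
partner     88            93
retail      87            92
web        230           235
take 2 rows with largest price_plus_5:
         price  price_plus_5
channel                     
web        230           235
partner     88            93
add column price_plus_5_x10 = t['price_plus_5'] * 10:
         price  price_plus_5  price_plus_5_x10
channel                                       
web        230           235              2350
partner     88            93               930
Hence 3280.

3280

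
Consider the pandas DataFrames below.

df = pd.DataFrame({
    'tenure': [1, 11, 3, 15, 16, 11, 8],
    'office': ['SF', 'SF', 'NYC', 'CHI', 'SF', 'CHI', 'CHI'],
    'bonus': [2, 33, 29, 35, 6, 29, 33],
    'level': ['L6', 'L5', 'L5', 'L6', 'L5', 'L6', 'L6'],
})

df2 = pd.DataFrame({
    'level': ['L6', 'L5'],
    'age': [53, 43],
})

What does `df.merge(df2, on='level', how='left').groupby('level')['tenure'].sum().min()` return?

merge on 'level' (how='left') → 7 rows:
   tenure office  bonus level  age
0       1     SF      2    L6   53
1      11     SF     33    L5   43
2       3    NYC     29    L5   43
3      15    CHI     35    L6   53
4      16     SF      6    L5   43
5      11    CHI     29    L6   53
6       8    CHI     33    L6   53
group by level, sum of tenure:
level
L5    30
L6    35
Name: tenure, dtype: int64
Taking the min of the resulting series gives 30.

30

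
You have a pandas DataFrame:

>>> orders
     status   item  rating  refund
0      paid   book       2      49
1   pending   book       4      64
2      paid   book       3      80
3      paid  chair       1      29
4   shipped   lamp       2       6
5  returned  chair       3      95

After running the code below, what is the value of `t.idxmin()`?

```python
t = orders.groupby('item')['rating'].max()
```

group by item, max of rating:
item
book     4
chair    3
lamp     2
Name: rating, dtype: int64
label with the smallest value → lamp

lamp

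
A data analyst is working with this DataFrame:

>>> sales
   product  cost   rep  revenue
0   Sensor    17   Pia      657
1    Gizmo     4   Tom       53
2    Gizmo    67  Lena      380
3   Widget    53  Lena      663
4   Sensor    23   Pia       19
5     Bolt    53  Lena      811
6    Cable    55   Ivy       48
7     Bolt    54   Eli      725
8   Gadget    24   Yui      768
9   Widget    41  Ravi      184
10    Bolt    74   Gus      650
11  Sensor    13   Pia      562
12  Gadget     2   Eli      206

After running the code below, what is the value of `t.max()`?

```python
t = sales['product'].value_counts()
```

value_counts of product:
product
Sensor    3
Bolt      3
Gizmo     2
Widget    2
Gadget    2
Cable     1
Name: count, dtype: int64

3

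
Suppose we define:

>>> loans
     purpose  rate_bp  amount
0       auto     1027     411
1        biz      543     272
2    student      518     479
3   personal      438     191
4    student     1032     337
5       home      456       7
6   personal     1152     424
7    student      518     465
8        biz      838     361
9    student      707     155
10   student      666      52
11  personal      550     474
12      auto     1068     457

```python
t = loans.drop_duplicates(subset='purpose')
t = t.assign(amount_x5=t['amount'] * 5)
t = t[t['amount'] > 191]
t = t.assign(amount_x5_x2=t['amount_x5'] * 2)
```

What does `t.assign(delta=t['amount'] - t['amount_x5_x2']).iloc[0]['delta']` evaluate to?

drop duplicate purpose (keep=first):
    purpose  rate_bp  amount
0      auto     1027     411
1       biz      543     272
2   student      518     479
3  personal      438     191
5      home      456       7
add column amount_x5 = t['amount'] * 5:
    purpose  rate_bp  amount  amount_x5
0      auto     1027     411       2055
1       biz      543     272       1360
2   student      518     479       2395
3  personal      438     191        955
5      home      456       7         35
filter rows where amount > 191:
   purpose  rate_bp  amount  amount_x5
0     auto     1027     411       2055
1      biz      543     272       1360
2  student      518     479       2395
add column amount_x5_x2 = t['amount_x5'] * 2:
   purpose  rate_bp  amount  amount_x5  amount_x5_x2
0     auto     1027     411       2055          4110
1      biz      543     272       1360          2720
2  student      518     479       2395          4790
add column delta = t['amount'] - t['amount_x5_x2']:
   purpose  rate_bp  amount  amount_x5  amount_x5_x2  delta
0     auto     1027     411       2055          4110  -3699
1      biz      543     272       1360          2720  -2448
2  student      518     479       2395          4790  -4311

-3699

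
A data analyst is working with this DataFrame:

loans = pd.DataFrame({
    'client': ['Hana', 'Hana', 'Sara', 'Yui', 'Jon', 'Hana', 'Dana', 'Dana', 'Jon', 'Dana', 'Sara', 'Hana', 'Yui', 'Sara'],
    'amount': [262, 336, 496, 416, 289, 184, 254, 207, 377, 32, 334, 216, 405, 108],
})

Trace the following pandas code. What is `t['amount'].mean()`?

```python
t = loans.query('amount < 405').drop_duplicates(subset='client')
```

filter rows where amount < 405:
   client  amount
0    Hana     262
1    Hana     336
4     Jon     289
5    Hana     184
6    Dana     254
7    Dana     207
8     Jon     377
9    Dana      32
10   Sara     334
11   Hana     216
13   Sara     108
drop duplicate client (keep=first):
   client  amount
0    Hana     262
4     Jon     289
6    Dana     254
10   Sara     334
Then the mean of column 'amount': 284.75

284.75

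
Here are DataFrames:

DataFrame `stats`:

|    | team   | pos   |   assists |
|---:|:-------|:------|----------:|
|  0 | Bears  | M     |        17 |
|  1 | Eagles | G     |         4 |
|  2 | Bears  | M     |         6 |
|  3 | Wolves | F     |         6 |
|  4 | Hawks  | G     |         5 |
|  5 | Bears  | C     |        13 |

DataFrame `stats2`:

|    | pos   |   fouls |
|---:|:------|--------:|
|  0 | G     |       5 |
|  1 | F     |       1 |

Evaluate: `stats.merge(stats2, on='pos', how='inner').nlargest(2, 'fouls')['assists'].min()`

merge on 'pos' (how='inner') → 3 rows:
     team pos  assists  fouls
0  Eagles   G        4      5
1  Wolves   F        6      1
2   Hawks   G        5      5
take 2 rows with largest fouls:
     team pos  assists  fouls
0  Eagles   G        4      5
2   Hawks   G        5      5
So min() = 4.

4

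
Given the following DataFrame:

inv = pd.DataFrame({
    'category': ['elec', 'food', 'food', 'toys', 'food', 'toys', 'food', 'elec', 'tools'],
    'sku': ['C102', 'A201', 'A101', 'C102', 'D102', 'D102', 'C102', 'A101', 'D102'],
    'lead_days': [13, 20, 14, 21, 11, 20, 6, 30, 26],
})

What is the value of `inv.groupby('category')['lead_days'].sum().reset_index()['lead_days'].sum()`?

161

group by category, sum of lead_days:
category
elec     43
food     51
tools    26
toys     41
Name: lead_days, dtype: int64
reset_index():
  category  lead_days
0     elec         43
1     food         51
2    tools         26
3     toys         41
Then the sum of column 'lead_days': 161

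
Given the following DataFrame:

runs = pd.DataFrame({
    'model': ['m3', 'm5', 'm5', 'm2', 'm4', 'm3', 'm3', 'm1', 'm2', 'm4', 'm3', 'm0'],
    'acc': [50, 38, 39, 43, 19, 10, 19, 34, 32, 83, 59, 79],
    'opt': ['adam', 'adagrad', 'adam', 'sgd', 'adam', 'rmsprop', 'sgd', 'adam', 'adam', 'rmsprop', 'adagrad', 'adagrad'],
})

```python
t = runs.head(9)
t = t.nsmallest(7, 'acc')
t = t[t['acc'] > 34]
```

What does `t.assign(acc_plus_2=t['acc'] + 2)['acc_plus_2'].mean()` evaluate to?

40.5

take first 9 rows:
  model  acc      opt
0    m3   50     adam
1    m5   38  adagrad
2    m5   39     adam
3    m2   43      sgd
4    m4   19     adam
5    m3   10  rmsprop
6    m3   19      sgd
7    m1   34     adam
8    m2   32     adam
take 7 rows with smallest acc:
  model  acc      opt
5    m3   10  rmsprop
4    m4   19     adam
6    m3   19      sgd
8    m2   32     adam
7    m1   34     adam
1    m5   38  adagrad
2    m5   39     adam
filter rows where acc > 34:
  model  acc      opt
1    m5   38  adagrad
2    m5   39     adam
add column acc_plus_2 = t['acc'] + 2:
  model  acc      opt  acc_plus_2
1    m5   38  adagrad          40
2    m5   39     adam          41
Then the mean of column 'acc_plus_2': 40.5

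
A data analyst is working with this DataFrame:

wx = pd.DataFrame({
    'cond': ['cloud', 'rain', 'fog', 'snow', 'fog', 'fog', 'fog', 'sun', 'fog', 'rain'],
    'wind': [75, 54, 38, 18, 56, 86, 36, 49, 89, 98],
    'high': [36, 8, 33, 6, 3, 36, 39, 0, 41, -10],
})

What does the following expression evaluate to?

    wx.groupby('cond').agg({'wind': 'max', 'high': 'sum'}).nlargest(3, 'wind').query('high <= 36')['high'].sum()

group by cond: max(wind), sum(high):
       wind  high
cond             
cloud    75    36
fog      89   152
rain     98    -2
snow     18     6
sun      49     0
take 3 rows with largest wind:
       wind  high
cond             
rain     98    -2
fog      89   152
cloud    75    36
filter rows where high <= 36:
       wind  high
cond             
rain     98    -2
cloud    75    36

34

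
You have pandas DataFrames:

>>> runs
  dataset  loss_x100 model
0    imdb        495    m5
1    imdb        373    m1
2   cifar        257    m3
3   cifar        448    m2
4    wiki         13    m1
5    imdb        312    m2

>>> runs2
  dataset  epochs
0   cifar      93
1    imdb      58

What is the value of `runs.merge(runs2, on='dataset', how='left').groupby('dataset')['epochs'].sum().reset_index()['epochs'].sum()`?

360.0

merge on 'dataset' (how='left') → 6 rows:
  dataset  loss_x100 model  epochs
0    imdb        495    m5    58.0
1    imdb        373    m1    58.0
2   cifar        257    m3    93.0
3   cifar        448    m2    93.0
4    wiki         13    m1     NaN
5    imdb        312    m2    58.0
group by dataset, sum of epochs:
dataset
cifar    186.0
imdb     174.0
wiki       0.0
Name: epochs, dtype: float64
reset_index():
  dataset  epochs
0   cifar   186.0
1    imdb   174.0
2    wiki     0.0
So sum() = 360.0.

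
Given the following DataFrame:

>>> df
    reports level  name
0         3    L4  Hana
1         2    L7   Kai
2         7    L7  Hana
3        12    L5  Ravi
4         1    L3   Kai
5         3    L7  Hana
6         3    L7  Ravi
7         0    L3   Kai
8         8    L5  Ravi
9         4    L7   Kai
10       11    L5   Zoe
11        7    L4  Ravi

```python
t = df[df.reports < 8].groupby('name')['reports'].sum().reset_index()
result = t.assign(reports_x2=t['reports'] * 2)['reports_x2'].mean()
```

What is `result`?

20.0

filter rows where reports < 8:
    reports level  name
0         3    L4  Hana
1         2    L7   Kai
2         7    L7  Hana
4         1    L3   Kai
5         3    L7  Hana
6         3    L7  Ravi
7         0    L3   Kai
9         4    L7   Kai
11        7    L4  Ravi
group by name, sum of reports:
name
Hana    13
Kai      7
Ravi    10
Name: reports, dtype: int64
reset_index():
   name  reports
0  Hana       13
1   Kai        7
2  Ravi       10
add column reports_x2 = t['reports'] * 2:
   name  reports  reports_x2
0  Hana       13          26
1   Kai        7          14
2  Ravi       10          20
Taking the mean of column 'reports_x2' gives 20.0.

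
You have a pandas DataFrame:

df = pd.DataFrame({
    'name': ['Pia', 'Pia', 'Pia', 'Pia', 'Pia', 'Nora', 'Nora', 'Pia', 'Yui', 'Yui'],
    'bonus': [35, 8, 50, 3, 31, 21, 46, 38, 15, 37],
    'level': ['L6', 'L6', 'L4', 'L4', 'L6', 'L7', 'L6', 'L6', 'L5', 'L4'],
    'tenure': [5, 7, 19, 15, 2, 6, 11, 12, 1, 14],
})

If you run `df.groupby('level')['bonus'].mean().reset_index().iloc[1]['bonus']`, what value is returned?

group by level, mean of bonus:
level
L4    30.0
L5    15.0
L6    31.6
L7    21.0
Name: bonus, dtype: float64
reset_index():
  level  bonus
0    L4   30.0
1    L5   15.0
2    L6   31.6
3    L7   21.0
Reading off the value at position 1, column 'bonus', we get 15.0.

15.0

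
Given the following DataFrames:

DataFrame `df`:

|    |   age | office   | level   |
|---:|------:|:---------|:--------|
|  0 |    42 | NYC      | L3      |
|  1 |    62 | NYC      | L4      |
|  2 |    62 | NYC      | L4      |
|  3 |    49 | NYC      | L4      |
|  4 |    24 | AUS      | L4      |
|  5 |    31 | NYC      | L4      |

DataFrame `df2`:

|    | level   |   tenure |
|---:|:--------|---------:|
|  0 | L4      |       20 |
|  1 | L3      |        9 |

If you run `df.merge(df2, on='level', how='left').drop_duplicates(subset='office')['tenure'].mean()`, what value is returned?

merge on 'level' (how='left') → 6 rows:
   age office level  tenure
0   42    NYC    L3       9
1   62    NYC    L4      20
2   62    NYC    L4      20
3   49    NYC    L4      20
4   24    AUS    L4      20
5   31    NYC    L4      20
drop duplicate office (keep=first):
   age office level  tenure
0   42    NYC    L3       9
4   24    AUS    L4      20

14.5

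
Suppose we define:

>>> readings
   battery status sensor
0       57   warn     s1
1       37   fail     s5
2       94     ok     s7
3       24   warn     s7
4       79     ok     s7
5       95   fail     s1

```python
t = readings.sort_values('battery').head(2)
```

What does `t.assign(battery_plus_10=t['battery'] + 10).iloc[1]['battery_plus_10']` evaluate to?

47

sort by battery:
   battery status sensor
3       24   warn     s7
1       37   fail     s5
0       57   warn     s1
4       79     ok     s7
2       94     ok     s7
5       95   fail     s1
take first 2 rows:
   battery status sensor
3       24   warn     s7
1       37   fail     s5
add column battery_plus_10 = t['battery'] + 10:
   battery status sensor  battery_plus_10
3       24   warn     s7               34
1       37   fail     s5               47
So iloc[1]['battery_plus_10'] = 47.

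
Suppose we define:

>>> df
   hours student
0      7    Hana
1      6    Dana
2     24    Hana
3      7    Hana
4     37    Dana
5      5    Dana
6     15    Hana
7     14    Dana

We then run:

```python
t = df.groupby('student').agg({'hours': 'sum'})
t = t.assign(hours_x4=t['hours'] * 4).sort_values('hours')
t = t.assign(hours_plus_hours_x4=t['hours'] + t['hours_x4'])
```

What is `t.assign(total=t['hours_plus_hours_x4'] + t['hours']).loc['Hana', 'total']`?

318

group by student, sum of hours:
         hours
student       
Dana        62
Hana        53
add column hours_x4 = t['hours'] * 4:
         hours  hours_x4
student                 
Dana        62       248
Hana        53       212
sort by hours:
         hours  hours_x4
student                 
Hana        53       212
Dana        62       248
add column hours_plus_hours_x4 = t['hours'] + t['hours_x4']:
         hours  hours_x4  hours_plus_hours_x4
student                                      
Hana        53       212                  265
Dana        62       248                  310
add column total = t['hours_plus_hours_x4'] + t['hours']:
         hours  hours_x4  hours_plus_hours_x4  total
student                                             
Hana        53       212                  265    318
Dana        62       248                  310    372
So loc['Hana', 'total'] = 318.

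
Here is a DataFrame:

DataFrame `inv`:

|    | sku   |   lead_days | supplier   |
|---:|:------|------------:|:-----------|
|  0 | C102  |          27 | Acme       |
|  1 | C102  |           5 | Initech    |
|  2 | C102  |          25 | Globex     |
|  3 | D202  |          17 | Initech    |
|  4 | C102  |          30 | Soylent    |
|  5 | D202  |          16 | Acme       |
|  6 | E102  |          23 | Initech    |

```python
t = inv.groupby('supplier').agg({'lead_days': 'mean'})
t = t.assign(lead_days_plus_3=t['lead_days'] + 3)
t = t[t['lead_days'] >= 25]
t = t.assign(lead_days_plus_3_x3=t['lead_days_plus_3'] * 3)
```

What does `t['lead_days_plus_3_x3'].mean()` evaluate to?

group by supplier, mean of lead_days:
          lead_days
supplier           
Acme           21.5
Globex         25.0
Initech        15.0
Soylent        30.0
add column lead_days_plus_3 = t['lead_days'] + 3:
          lead_days  lead_days_plus_3
supplier                             
Acme           21.5              24.5
Globex         25.0              28.0
Initech        15.0              18.0
Soylent        30.0              33.0
filter rows where lead_days >= 25:
          lead_days  lead_days_plus_3
supplier                             
Globex         25.0              28.0
Soylent        30.0              33.0
add column lead_days_plus_3_x3 = t['lead_days_plus_3'] * 3:
          lead_days  lead_days_plus_3  lead_days_plus_3_x3
supplier                                                  
Globex         25.0              28.0                 84.0
Soylent        30.0              33.0                 99.0
So mean() = 91.5.

91.5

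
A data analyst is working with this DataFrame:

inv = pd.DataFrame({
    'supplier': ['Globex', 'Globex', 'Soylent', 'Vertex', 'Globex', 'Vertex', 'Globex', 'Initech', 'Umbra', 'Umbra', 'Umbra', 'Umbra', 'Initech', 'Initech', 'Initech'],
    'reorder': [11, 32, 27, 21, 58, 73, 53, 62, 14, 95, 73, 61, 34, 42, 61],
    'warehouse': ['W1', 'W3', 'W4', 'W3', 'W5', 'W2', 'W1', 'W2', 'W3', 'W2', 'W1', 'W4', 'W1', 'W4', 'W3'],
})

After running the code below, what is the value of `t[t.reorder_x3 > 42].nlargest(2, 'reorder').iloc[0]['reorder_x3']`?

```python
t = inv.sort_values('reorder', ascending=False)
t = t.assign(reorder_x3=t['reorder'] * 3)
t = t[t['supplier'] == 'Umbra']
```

285

sort by reorder descending:
   supplier  reorder warehouse
9     Umbra       95        W2
5    Vertex       73        W2
10    Umbra       73        W1
7   Initech       62        W2
11    Umbra       61        W4
14  Initech       61        W3
4    Globex       58        W5
6    Globex       53        W1
13  Initech       42        W4
12  Initech       34        W1
1    Globex       32        W3
2   Soylent       27        W4
3    Vertex       21        W3
8     Umbra       14        W3
0    Globex       11        W1
add column reorder_x3 = t['reorder'] * 3:
   supplier  reorder warehouse  reorder_x3
9     Umbra       95        W2         285
5    Vertex       73        W2         219
10    Umbra       73        W1         219
7   Initech       62        W2         186
11    Umbra       61        W4         183
14  Initech       61        W3         183
4    Globex       58        W5         174
6    Globex       53        W1         159
13  Initech       42        W4         126
12  Initech       34        W1         102
1    Globex       32        W3          96
2   Soylent       27        W4          81
3    Vertex       21        W3          63
8     Umbra       14        W3          42
0    Globex       11        W1          33
filter rows where supplier == 'Umbra':
   supplier  reorder warehouse  reorder_x3
9     Umbra       95        W2         285
10    Umbra       73        W1         219
11    Umbra       61        W4         183
8     Umbra       14        W3          42
filter rows where reorder_x3 > 42:
   supplier  reorder warehouse  reorder_x3
9     Umbra       95        W2         285
10    Umbra       73        W1         219
11    Umbra       61        W4         183
take 2 rows with largest reorder:
   supplier  reorder warehouse  reorder_x3
9     Umbra       95        W2         285
10    Umbra       73        W1         219
So iloc[0]['reorder_x3'] = 285.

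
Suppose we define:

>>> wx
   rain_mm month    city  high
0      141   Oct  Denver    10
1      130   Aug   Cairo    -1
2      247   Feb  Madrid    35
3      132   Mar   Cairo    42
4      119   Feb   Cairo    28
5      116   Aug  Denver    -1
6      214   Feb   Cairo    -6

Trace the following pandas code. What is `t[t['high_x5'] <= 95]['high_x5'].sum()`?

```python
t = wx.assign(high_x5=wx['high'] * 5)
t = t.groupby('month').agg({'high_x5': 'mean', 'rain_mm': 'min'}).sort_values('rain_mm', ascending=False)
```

add column high_x5 = wx['high'] * 5:
   rain_mm month    city  high  high_x5
0      141   Oct  Denver    10       50
1      130   Aug   Cairo    -1       -5
2      247   Feb  Madrid    35      175
3      132   Mar   Cairo    42      210
4      119   Feb   Cairo    28      140
5      116   Aug  Denver    -1       -5
6      214   Feb   Cairo    -6      -30
group by month: mean(high_x5), min(rain_mm):
       high_x5  rain_mm
month                  
Aug       -5.0      116
Feb       95.0      119
Mar      210.0      132
Oct       50.0      141
sort by rain_mm descending:
       high_x5  rain_mm
month                  
Oct       50.0      141
Mar      210.0      132
Feb       95.0      119
Aug       -5.0      116
filter rows where high_x5 <= 95:
       high_x5  rain_mm
month                  
Oct       50.0      141
Feb       95.0      119
Aug       -5.0      116
Then the sum of column 'high_x5': 140.0

140.0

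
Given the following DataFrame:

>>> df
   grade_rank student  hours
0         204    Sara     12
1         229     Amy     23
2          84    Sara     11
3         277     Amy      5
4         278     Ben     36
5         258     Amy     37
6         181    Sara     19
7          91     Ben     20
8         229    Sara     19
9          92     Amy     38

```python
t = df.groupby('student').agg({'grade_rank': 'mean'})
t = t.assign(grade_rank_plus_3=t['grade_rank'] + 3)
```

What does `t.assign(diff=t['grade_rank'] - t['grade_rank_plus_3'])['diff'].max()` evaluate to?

-3.0

group by student, mean of grade_rank:
         grade_rank
student            
Amy           214.0
Ben           184.5
Sara          174.5
add column grade_rank_plus_3 = t['grade_rank'] + 3:
         grade_rank  grade_rank_plus_3
student                               
Amy           214.0              217.0
Ben           184.5              187.5
Sara          174.5              177.5
add column diff = t['grade_rank'] - t['grade_rank_plus_3']:
         grade_rank  grade_rank_plus_3  diff
student                                     
Amy           214.0              217.0  -3.0
Ben           184.5              187.5  -3.0
Sara          174.5              177.5  -3.0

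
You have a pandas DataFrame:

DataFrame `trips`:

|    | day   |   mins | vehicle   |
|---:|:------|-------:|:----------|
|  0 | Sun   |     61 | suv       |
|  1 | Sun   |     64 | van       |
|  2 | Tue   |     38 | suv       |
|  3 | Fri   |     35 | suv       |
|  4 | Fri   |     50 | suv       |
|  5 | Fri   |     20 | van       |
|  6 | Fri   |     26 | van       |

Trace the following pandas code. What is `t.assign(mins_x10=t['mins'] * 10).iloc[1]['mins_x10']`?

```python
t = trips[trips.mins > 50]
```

640

filter rows where mins > 50:
   day  mins vehicle
0  Sun    61     suv
1  Sun    64     van
add column mins_x10 = t['mins'] * 10:
   day  mins vehicle  mins_x10
0  Sun    61     suv       610
1  Sun    64     van       640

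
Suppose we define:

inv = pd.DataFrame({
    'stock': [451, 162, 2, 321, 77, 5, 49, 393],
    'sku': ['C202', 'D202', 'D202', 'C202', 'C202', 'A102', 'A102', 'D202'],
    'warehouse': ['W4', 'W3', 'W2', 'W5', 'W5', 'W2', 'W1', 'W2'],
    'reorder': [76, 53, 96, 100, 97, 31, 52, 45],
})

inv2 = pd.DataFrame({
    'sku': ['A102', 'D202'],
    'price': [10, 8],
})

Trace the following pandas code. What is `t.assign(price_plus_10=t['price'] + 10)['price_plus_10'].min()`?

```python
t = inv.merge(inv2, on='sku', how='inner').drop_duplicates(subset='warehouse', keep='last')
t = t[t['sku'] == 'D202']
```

18

merge on 'sku' (how='inner') → 5 rows:
   stock   sku warehouse  reorder  price
0    162  D202        W3       53      8
1      2  D202        W2       96      8
2      5  A102        W2       31     10
3     49  A102        W1       52     10
4    393  D202        W2       45      8
drop duplicate warehouse (keep=last):
   stock   sku warehouse  reorder  price
0    162  D202        W3       53      8
3     49  A102        W1       52     10
4    393  D202        W2       45      8
filter rows where sku == 'D202':
   stock   sku warehouse  reorder  price
0    162  D202        W3       53      8
4    393  D202        W2       45      8
add column price_plus_10 = t['price'] + 10:
   stock   sku warehouse  reorder  price  price_plus_10
0    162  D202        W3       53      8             18
4    393  D202        W2       45      8             18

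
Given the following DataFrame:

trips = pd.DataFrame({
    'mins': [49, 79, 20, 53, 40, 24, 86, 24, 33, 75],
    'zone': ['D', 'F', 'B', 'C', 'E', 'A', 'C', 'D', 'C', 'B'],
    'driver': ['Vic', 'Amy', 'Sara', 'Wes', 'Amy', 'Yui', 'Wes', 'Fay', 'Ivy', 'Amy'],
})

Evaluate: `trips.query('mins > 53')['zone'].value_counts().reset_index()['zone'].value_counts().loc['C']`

1

filter rows where mins > 53:
   mins zone driver
1    79    F    Amy
6    86    C    Wes
9    75    B    Amy
value_counts of zone:
zone
F    1
C    1
B    1
Name: count, dtype: int64
reset_index():
  zone  count
0    F      1
1    C      1
2    B      1
value_counts of zone:
zone
F    1
C    1
B    1
Name: count, dtype: int64
Taking the value at index 'C' gives 1.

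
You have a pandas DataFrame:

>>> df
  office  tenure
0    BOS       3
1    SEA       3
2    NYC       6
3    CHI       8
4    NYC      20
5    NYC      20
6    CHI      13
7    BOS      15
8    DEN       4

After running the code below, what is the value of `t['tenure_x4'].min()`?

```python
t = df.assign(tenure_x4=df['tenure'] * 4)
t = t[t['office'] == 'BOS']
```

12

add column tenure_x4 = df['tenure'] * 4:
  office  tenure  tenure_x4
0    BOS       3         12
1    SEA       3         12
2    NYC       6         24
3    CHI       8         32
4    NYC      20         80
5    NYC      20         80
6    CHI      13         52
7    BOS      15         60
8    DEN       4         16
filter rows where office == 'BOS':
  office  tenure  tenure_x4
0    BOS       3         12
7    BOS      15         60
Taking the min of column 'tenure_x4' gives 12.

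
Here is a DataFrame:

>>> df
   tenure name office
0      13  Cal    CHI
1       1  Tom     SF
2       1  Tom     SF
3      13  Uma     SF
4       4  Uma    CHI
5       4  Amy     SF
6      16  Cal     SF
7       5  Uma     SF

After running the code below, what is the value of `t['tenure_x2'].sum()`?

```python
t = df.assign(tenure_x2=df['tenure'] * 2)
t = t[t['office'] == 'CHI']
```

34

add column tenure_x2 = df['tenure'] * 2:
   tenure name office  tenure_x2
0      13  Cal    CHI         26
1       1  Tom     SF          2
2       1  Tom     SF          2
3      13  Uma     SF         26
4       4  Uma    CHI          8
5       4  Amy     SF          8
6      16  Cal     SF         32
7       5  Uma     SF         10
filter rows where office == 'CHI':
   tenure name office  tenure_x2
0      13  Cal    CHI         26
4       4  Uma    CHI          8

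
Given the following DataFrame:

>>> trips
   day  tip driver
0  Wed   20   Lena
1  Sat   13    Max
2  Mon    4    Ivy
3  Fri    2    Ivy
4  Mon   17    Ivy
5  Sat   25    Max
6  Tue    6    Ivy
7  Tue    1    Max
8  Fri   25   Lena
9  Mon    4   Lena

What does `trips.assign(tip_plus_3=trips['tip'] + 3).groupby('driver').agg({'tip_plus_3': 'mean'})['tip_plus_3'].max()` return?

19.3333333333

add column tip_plus_3 = trips['tip'] + 3:
   day  tip driver  tip_plus_3
0  Wed   20   Lena          23
1  Sat   13    Max          16
2  Mon    4    Ivy           7
3  Fri    2    Ivy           5
4  Mon   17    Ivy          20
5  Sat   25    Max          28
6  Tue    6    Ivy           9
7  Tue    1    Max           4
8  Fri   25   Lena          28
9  Mon    4   Lena           7
group by driver, mean of tip_plus_3:
        tip_plus_3
driver            
Ivy      10.250000
Lena     19.333333
Max      16.000000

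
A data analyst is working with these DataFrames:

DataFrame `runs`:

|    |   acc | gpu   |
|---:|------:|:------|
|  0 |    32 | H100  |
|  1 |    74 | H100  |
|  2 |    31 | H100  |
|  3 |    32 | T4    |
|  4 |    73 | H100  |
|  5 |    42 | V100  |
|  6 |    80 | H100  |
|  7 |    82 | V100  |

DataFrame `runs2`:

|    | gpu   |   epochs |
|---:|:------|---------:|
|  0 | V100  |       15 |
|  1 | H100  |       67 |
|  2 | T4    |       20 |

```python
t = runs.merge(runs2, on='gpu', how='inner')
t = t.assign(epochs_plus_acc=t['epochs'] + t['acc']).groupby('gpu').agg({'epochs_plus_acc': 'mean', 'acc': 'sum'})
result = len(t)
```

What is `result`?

merge on 'gpu' (how='inner') → 8 rows:
   acc   gpu  epochs
0   32  H100      67
1   74  H100      67
2   31  H100      67
3   32    T4      20
4   73  H100      67
5   42  V100      15
6   80  H100      67
7   82  V100      15
add column epochs_plus_acc = t['epochs'] + t['acc']:
   acc   gpu  epochs  epochs_plus_acc
0   32  H100      67               99
1   74  H100      67              141
2   31  H100      67               98
3   32    T4      20               52
4   73  H100      67              140
5   42  V100      15               57
6   80  H100      67              147
7   82  V100      15               97
group by gpu: mean(epochs_plus_acc), sum(acc):
      epochs_plus_acc  acc
gpu                       
H100            125.0  290
T4               52.0   32
V100             77.0  124
Hence 3.

3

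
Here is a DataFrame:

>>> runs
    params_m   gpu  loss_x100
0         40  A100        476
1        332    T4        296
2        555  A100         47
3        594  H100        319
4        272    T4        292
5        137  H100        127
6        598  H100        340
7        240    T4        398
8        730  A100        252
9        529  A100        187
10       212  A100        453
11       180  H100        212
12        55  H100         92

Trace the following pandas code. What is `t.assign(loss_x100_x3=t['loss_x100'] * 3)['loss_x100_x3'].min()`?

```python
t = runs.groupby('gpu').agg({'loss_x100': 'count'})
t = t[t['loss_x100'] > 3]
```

group by gpu, count of loss_x100:
      loss_x100
gpu            
A100          5
H100          5
T4            3
filter rows where loss_x100 > 3:
      loss_x100
gpu            
A100          5
H100          5
add column loss_x100_x3 = t['loss_x100'] * 3:
      loss_x100  loss_x100_x3
gpu                          
A100          5            15
H100          5            15
Then the min of column 'loss_x100_x3': 15

15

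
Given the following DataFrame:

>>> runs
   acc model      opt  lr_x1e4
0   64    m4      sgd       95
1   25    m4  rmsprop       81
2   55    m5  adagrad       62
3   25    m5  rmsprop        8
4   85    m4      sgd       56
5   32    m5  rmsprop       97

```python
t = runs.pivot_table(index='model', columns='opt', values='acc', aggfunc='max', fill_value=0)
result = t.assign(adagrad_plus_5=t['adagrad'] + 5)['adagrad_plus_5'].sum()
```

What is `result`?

pivot: rows=model, cols=opt, max(acc):
opt    adagrad  rmsprop  sgd
model                       
m4           0       25   85
m5          55       32    0
add column adagrad_plus_5 = t['adagrad'] + 5:
opt    adagrad  rmsprop  sgd  adagrad_plus_5
model                                       
m4           0       25   85               5
m5          55       32    0              60
The sum of column 'adagrad_plus_5' is 65.

65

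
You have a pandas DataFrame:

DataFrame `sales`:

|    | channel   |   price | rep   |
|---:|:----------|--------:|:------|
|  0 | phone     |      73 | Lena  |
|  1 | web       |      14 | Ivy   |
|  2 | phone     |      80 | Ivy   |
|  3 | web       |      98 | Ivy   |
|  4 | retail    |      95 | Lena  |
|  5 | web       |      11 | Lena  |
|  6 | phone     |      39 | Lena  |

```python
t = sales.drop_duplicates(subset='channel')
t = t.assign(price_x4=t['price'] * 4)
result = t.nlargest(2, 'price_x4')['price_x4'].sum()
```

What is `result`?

672

drop duplicate channel (keep=first):
  channel  price   rep
0   phone     73  Lena
1     web     14   Ivy
4  retail     95  Lena
add column price_x4 = t['price'] * 4:
  channel  price   rep  price_x4
0   phone     73  Lena       292
1     web     14   Ivy        56
4  retail     95  Lena       380
take 2 rows with largest price_x4:
  channel  price   rep  price_x4
4  retail     95  Lena       380
0   phone     73  Lena       292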